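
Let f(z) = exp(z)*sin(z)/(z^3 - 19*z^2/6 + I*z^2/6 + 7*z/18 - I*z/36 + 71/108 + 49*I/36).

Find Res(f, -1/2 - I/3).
Write f(z) = P(z)/Q(z) with P(z) = exp(z)*sin(z) and Q(z) = z^3 - 19*z^2/6 + I*z^2/6 + 7*z/18 - I*z/36 + 71/108 + 49*I/36.
The denominator factors as Q(z) = (z + 1/2 + I/3)*(z - 2/3 - I/2)*(z - 3 + I/3), so z = -1/2 - I/3 is a simple zero of Q and P is analytic there; z = -1/2 - I/3 is therefore a simple pole and
  Res(f, z₀) = P(z₀)/Q'(z₀).

Q'(z) = 3*z^2 - 19*z/3 + I*z/3 + 7/18 - I/36, so Q'(-1/2 - I/3) = 49/12 + 35*I/12.
P(-1/2 - I/3) = -exp(-1/2 - I/3)*sin(1/2 + I/3).

Res(f, -1/2 - I/3) = (-exp(-1/2 - I/3)*sin(1/2 + I/3))/(49/12 + 35*I/12) = (-6/37 + 30*I/259)*exp(-1/2 - I/3)*sin(1/2 + I/3)

Final answer: (-6/37 + 30*I/259)*exp(-1/2 - I/3)*sin(1/2 + I/3)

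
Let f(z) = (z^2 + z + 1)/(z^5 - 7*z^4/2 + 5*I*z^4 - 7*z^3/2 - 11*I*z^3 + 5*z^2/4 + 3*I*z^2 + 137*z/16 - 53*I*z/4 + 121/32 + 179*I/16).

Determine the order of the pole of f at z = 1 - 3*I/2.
Factor the denominator:
  z^5 - 7*z^4/2 + 5*I*z^4 - 7*z^3/2 - 11*I*z^3 + 5*z^2/4 + 3*I*z^2 + 137*z/16 - 53*I*z/4 + 121/32 + 179*I/16 = (z - 1 + 3*I/2)^4*(z + 1/2 - I)

The numerator P(z) = z^2 + z + 1 has P(1 - 3*I/2) = 3/4 - 9*I/2 ≠ 0, so no factor of (z - 1 + 3*I/2) cancels.
Near z = 1 - 3*I/2 we can therefore write f(z) = g(z)/(z - 1 + 3*I/2)^4 with g analytic at 1 - 3*I/2 and g(1 - 3*I/2) ≠ 0 (g is the numerator divided by the remaining denominator factors).

Hence z = 1 - 3*I/2 is a pole of order 4.

Final answer: 4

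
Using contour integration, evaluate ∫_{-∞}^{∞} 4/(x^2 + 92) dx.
Let f(z) = 4/(z^2 + 92). The denominator has no real zeros and deg Q - deg P = 2 ≥ 2, so the integral of f over the upper semicircle |z| = R tends to 0 as R → ∞. Closing the contour in the upper half-plane,
  ∫_{-∞}^{∞} f(x) dx = 2πi · Σ Res(f, z_k)  over the poles with Im z_k > 0.

Zeros of the denominator: z^2 + 92 = 0 gives z = ±2*sqrt(23)*I.
Upper half-plane: z = 2*sqrt(23)*I (simple).

Each pole is a simple zero of Q(z) = z^2 + 92, so Res(f, z₀) = P(z₀)/Q'(z₀) with P(z) = 4, Q'(z) = 2*z:
  Res(f, 2*sqrt(23)*I) = (4)/(4*sqrt(23)*I) = -sqrt(23)*I/23

∫_{-∞}^{∞} f(x) dx = 2πi · (-sqrt(23)*I/23) = 2*sqrt(23)*pi/23

Final answer: 2*sqrt(23)*pi/23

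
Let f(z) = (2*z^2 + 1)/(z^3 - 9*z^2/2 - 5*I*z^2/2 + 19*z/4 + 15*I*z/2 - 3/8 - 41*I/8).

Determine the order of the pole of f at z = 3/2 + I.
Factor the denominator:
  z^3 - 9*z^2/2 - 5*I*z^2/2 + 19*z/4 + 15*I*z/2 - 3/8 - 41*I/8 = (z - 3/2 - I)^2*(z - 3/2 - I/2)

The numerator P(z) = 2*z^2 + 1 has P(3/2 + I) = 7/2 + 6*I ≠ 0, so no factor of (z - 3/2 - I) cancels.
Near z = 3/2 + I we can therefore write f(z) = g(z)/(z - 3/2 - I)^2 with g analytic at 3/2 + I and g(3/2 + I) ≠ 0 (g is the numerator divided by the remaining denominator factors).

Hence z = 3/2 + I is a pole of order 2.

Final answer: 2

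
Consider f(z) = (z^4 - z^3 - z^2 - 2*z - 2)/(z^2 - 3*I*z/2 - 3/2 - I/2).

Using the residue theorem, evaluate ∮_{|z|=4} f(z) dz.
pi*(7/4 - 11*I/2)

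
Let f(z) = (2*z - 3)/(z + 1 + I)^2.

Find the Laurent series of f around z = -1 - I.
(-5 - 2*I)/(z + 1 + I)^2 + 2/(z + 1 + I)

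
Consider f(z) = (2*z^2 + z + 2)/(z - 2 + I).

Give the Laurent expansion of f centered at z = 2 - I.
Put w = z - (2 - I), i.e. z = w + 2 - I. The denominator is w, so it suffices to rewrite the numerator in powers of w.

P(z) = 2*z^2 + z + 2
P(w + 2 - I) = 10 - 9*I + (9 - 4*I)*w + 2*w^2

Dividing each term by w:
  f = (10 - 9*I)/w + 9 - 4*I + 2*w

Substituting back w = z - 2 + I:
  f(z) = (10 - 9*I)/(z - 2 + I) + 9 - 4*I + 2*(z - 2 + I)

The series is finite because the numerator is a polynomial; the negative powers form the principal part, and the coefficient of 1/(z - 2 + I) gives Res(f, 2 - I) = 10 - 9*I.

Final answer: (10 - 9*I)/(z - 2 + I) + 9 - 4*I + 2*(z - 2 + I)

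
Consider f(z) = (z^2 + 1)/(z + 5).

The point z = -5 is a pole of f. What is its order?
Factor the denominator:
  z + 5 = (z + 5)

The numerator P(z) = z^2 + 1 has P(-5) = 26 ≠ 0, so no factor of (z + 5) cancels.
Near z = -5 we can therefore write f(z) = g(z)/(z + 5) with g analytic at -5 and g(-5) ≠ 0 (g is just the numerator).

Hence z = -5 is a pole of order 1.

Final answer: 1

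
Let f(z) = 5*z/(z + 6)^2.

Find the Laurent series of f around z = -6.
Put w = z - (-6), i.e. z = w - 6. The denominator is w^2, so it suffices to rewrite the numerator in powers of w.

P(z) = 5*z
P(w - 6) = -30 + 5*w

Dividing each term by w^2:
  f = -30/w^2 + 5/w

Substituting back w = z + 6:
  f(z) = -30/(z + 6)^2 + 5/(z + 6)

The series is finite because the numerator is a polynomial; the negative powers form the principal part, and the coefficient of 1/(z + 6) gives Res(f, -6) = 5.

Final answer: -30/(z + 6)^2 + 5/(z + 6)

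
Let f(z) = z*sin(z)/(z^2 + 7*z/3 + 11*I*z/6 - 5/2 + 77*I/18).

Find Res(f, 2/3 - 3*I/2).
Write f(z) = P(z)/Q(z) with P(z) = z*sin(z) and Q(z) = z^2 + 7*z/3 + 11*I*z/6 - 5/2 + 77*I/18.
The denominator factors as Q(z) = (z - 2/3 + 3*I/2)*(z + 3 + I/3), so z = 2/3 - 3*I/2 is a simple zero of Q and P is analytic there; z = 2/3 - 3*I/2 is therefore a simple pole and
  Res(f, z₀) = P(z₀)/Q'(z₀).

Q'(z) = 2*z + 7/3 + 11*I/6, so Q'(2/3 - 3*I/2) = 11/3 - 7*I/6.
P(2/3 - 3*I/2) = (2/3 - 3*I/2)*sin(2/3 - 3*I/2).

Res(f, 2/3 - 3*I/2) = ((2/3 - 3*I/2)*sin(2/3 - 3*I/2))/(11/3 - 7*I/6) = (151/533 - 170*I/533)*sin(2/3 - 3*I/2)

Final answer: (151/533 - 170*I/533)*sin(2/3 - 3*I/2)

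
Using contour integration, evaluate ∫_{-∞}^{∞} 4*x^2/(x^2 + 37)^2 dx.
2*sqrt(37)*pi/37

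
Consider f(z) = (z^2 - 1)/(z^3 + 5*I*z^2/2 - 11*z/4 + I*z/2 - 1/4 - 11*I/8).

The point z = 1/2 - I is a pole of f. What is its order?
Factor the denominator:
  z^3 + 5*I*z^2/2 - 11*z/4 + I*z/2 - 1/4 - 11*I/8 = (z - 1/2 + I)^2*(z + 1 + I/2)

The numerator P(z) = z^2 - 1 has P(1/2 - I) = -7/4 - I ≠ 0, so no factor of (z - 1/2 + I) cancels.
Near z = 1/2 - I we can therefore write f(z) = g(z)/(z - 1/2 + I)^2 with g analytic at 1/2 - I and g(1/2 - I) ≠ 0 (g is the numerator divided by the remaining denominator factors).

Hence z = 1/2 - I is a pole of order 2.

Final answer: 2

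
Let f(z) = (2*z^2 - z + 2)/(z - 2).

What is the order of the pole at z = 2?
1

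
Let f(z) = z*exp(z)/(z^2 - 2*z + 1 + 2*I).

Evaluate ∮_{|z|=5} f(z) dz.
By the residue theorem, ∮_C f(z) dz = 2πi · (sum of the residues of f at the poles inside |z| = 5).

The denominator factors as (z - 2 + I)*(z - I), so the singularities of f are simple poles at z = 2 - I, z = I.
  |2 - I|² = 5 < 25 = 5², so this pole is inside the contour.
  |I|² = 1 < 25 = 5², so this pole is inside the contour.

With P(z) = z*exp(z) and Q(z) = z^2 - 2*z + 1 + 2*I, each pole is simple, so Res(f, z₀) = P(z₀)/Q'(z₀) with Q'(z) = 2*z - 2.
  Res(f, 2 - I) = P(2 - I)/Q'(2 - I) = ((2 - I)*exp(2 - I))/(2 - 2*I) = (3/4 + I/4)*exp(2 - I)
  Res(f, I) = P(I)/Q'(I) = (I*exp(I))/(-2 + 2*I) = (1/4 - I/4)*exp(I)

Sum of residues inside C: (3/4 + I/4)*exp(2 - I) + (1/4 - I/4)*exp(I)
∮_C f(z) dz = 2πi · ((3/4 + I/4)*exp(2 - I) + (1/4 - I/4)*exp(I)) = pi*(1/2 + I/2)*exp(I) + pi*(-1/2 + 3*I/2)*exp(2 - I)

Final answer: pi*(1/2 + I/2)*exp(I) + pi*(-1/2 + 3*I/2)*exp(2 - I)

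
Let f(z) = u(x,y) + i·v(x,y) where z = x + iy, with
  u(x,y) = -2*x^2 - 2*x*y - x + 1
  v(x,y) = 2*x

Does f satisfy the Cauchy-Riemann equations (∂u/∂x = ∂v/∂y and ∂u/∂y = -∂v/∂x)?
∂u/∂x = -4*x - 2*y - 1
∂v/∂y = 0
∂u/∂y = -2*x
∂v/∂x = 2
∂u/∂x ≠ ∂v/∂y and ∂u/∂y ≠ -∂v/∂x; the Cauchy-Riemann equations are not satisfied, so f is not analytic.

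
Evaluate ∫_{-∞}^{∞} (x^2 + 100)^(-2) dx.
pi/2000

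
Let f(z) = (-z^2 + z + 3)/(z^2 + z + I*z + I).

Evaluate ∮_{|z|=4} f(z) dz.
By the residue theorem, ∮_C f(z) dz = 2πi · (sum of the residues of f at the poles inside |z| = 4).

The denominator factors as (z + 1)*(z + I), so the singularities of f are simple poles at z = -1, z = -I.
  |-1|² = 1 < 16 = 4², so this pole is inside the contour.
  |-I|² = 1 < 16 = 4², so this pole is inside the contour.

With P(z) = -z^2 + z + 3 and Q(z) = z^2 + z + I*z + I, each pole is simple, so Res(f, z₀) = P(z₀)/Q'(z₀) with Q'(z) = 2*z + 1 + I.
  Res(f, -1) = P(-1)/Q'(-1) = (1)/(-1 + I) = -1/2 - I/2
  Res(f, -I) = P(-I)/Q'(-I) = (4 - I)/(1 - I) = 5/2 + 3*I/2

Sum of residues inside C: 2 + I
∮_C f(z) dz = 2πi · (2 + I) = pi*(-2 + 4*I)

Final answer: pi*(-2 + 4*I)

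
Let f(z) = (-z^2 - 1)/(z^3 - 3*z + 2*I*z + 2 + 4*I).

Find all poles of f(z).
The singularities of f are the zeros of the denominator. Factoring,
  z^3 - 3*z + 2*I*z + 2 + 4*I = (z - I)*(z - 2 + I)*(z + 2)
so the candidates are z = I, z = 2 - I, z = -2.

Check the numerator P(z) = -z^2 - 1 at each one:
  P(I) = 0, so the factor (z - I) cancels and z = I is only a removable singularity, not a pole.
  P(2 - I) = -4 + 4*I ≠ 0, so z = 2 - I is a (simple) pole.
  P(-2) = -5 ≠ 0, so z = -2 is a (simple) pole.

Poles of f: {-2, 2 - I}

Final answer: {-2, 2 - I}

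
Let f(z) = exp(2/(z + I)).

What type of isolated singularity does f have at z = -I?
Let u = z + I. Then
  e^(2/u) = Σ_{k≥0} (2)^k/(k!·u^k) = 1 + 2/u + 2/u^2 + 4/(3*u^3) + ...
which has infinitely many negative powers of u, so exp(2/(z + I)) has an essential singularity at z = -I.
So the singularity is essential.

Final answer: essential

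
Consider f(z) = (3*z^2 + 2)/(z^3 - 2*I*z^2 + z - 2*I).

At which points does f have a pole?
The singularities of f are the zeros of the denominator. Factoring,
  z^3 - 2*I*z^2 + z - 2*I = (z - 2*I)*(z - I)*(z + I)
so the candidates are z = 2*I, z = I, z = -I.

Check the numerator P(z) = 3*z^2 + 2 at each one:
  P(2*I) = -10 ≠ 0, so z = 2*I is a (simple) pole.
  P(I) = -1 ≠ 0, so z = I is a (simple) pole.
  P(-I) = -1 ≠ 0, so z = -I is a (simple) pole.

Poles of f: {-I, I, 2*I}

Final answer: {-I, I, 2*I}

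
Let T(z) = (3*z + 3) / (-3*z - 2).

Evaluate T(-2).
Substitute z = -2:
  numerator:   3*(-2) + 3 = -3
  denominator: -3*(-2) - 2 = 4
T(-2) = (-3)/(4) = -3/4

Final answer: -3/4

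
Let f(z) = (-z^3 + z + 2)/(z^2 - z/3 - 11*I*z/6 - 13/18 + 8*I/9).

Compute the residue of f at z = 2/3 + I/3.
Write f(z) = P(z)/Q(z) with P(z) = -z^3 + z + 2 and Q(z) = z^2 - z/3 - 11*I*z/6 - 13/18 + 8*I/9.
The denominator factors as Q(z) = (z + 1/3 - 3*I/2)*(z - 2/3 - I/3), so z = 2/3 + I/3 is a simple zero of Q and P is analytic there; z = 2/3 + I/3 is therefore a simple pole and
  Res(f, z₀) = P(z₀)/Q'(z₀).

Q'(z) = 2*z - 1/3 - 11*I/6, so Q'(2/3 + I/3) = 1 - 7*I/6.
P(2/3 + I/3) = 70/27 - 2*I/27.

Res(f, 2/3 + I/3) = (70/27 - 2*I/27)/(1 - 7*I/6) = 868/765 + 956*I/765

Final answer: 868/765 + 956*I/765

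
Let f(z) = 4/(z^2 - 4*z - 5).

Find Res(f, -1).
Write f(z) = P(z)/Q(z) with P(z) = 4 and Q(z) = z^2 - 4*z - 5.
The denominator factors as Q(z) = (z - 5)*(z + 1), so z = -1 is a simple zero of Q and P is analytic there; z = -1 is therefore a simple pole and
  Res(f, z₀) = P(z₀)/Q'(z₀).

Q'(z) = 2*z - 4, so Q'(-1) = -6.
P(-1) = 4.

Res(f, -1) = (4)/(-6) = -2/3

Final answer: -2/3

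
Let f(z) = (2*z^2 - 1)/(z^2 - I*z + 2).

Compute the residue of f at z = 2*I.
3*I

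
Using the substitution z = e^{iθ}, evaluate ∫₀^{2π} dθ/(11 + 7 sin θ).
sqrt(2)*pi/6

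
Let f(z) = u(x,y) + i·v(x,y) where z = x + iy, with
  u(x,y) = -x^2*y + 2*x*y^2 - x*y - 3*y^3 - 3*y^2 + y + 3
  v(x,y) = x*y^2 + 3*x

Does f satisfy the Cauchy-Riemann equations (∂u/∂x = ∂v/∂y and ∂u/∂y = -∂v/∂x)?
∂u/∂x = -2*x*y + 2*y^2 - y
∂v/∂y = 2*x*y
∂u/∂y = -x^2 + 4*x*y - x - 9*y^2 - 6*y + 1
∂v/∂x = y^2 + 3
∂u/∂x ≠ ∂v/∂y and ∂u/∂y ≠ -∂v/∂x; the Cauchy-Riemann equations are not satisfied, so f is not analytic.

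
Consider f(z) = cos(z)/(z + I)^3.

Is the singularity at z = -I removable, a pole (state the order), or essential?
pole of order 3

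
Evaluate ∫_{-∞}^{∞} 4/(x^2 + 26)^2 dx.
Let f(z) = 4/(z^2 + 26)^2. The denominator has no real zeros and deg Q - deg P = 4 ≥ 2, so the integral of f over the upper semicircle |z| = R tends to 0 as R → ∞. Closing the contour in the upper half-plane,
  ∫_{-∞}^{∞} f(x) dx = 2πi · Σ Res(f, z_k)  over the poles with Im z_k > 0.

Zeros of the denominator: z^2 + 26 = 0 gives z = ±sqrt(26)*I.
Upper half-plane: z = sqrt(26)*I (a pole of order 2).

Write f(z) = g(z)/(z - sqrt(26)*I)^2 with g(z) = 4/(z + sqrt(26)*I)^2. For a double pole, Res(f, z₀) = g'(z₀):
  g'(z) = -8/(z + sqrt(26)*I)^3
  Res(f, sqrt(26)*I) = g'(sqrt(26)*I) = -sqrt(26)*I/676

∫_{-∞}^{∞} f(x) dx = 2πi · (-sqrt(26)*I/676) = sqrt(26)*pi/338

Final answer: sqrt(26)*pi/338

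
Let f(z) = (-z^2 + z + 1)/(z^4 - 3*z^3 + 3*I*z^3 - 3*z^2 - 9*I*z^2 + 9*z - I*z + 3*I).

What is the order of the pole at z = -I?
Factor the denominator:
  z^4 - 3*z^3 + 3*I*z^3 - 3*z^2 - 9*I*z^2 + 9*z - I*z + 3*I = (z + I)^3*(z - 3)

The numerator P(z) = -z^2 + z + 1 has P(-I) = 2 - I ≠ 0, so no factor of (z + I) cancels.
Near z = -I we can therefore write f(z) = g(z)/(z + I)^3 with g analytic at -I and g(-I) ≠ 0 (g is the numerator divided by the remaining denominator factors).

Hence z = -I is a pole of order 3.

Final answer: 3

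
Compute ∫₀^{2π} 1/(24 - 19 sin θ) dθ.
Call the integral J. The integrand is 2π-periodic and we integrate over a full period, so shifting θ does not change the value (θ → θ + π/2 turns sin θ into cos θ; θ → θ + π flips the sign of the trig term). Hence
  J = ∫₀^{2π} dθ/(24 + 19 cos θ).
Put z = e^{iθ}: then cos θ = (z + 1/z)/2, dθ = dz/(iz), and z runs once counterclockwise around |z| = 1:
  J = ∮_{|z|=1} 1/(24 + 19*(z + 1/z)/2) · dz/(iz) = (2/i) ∮_{|z|=1} dz/(19*z^2 + 48*z + 19).
The roots of 19*z^2 + 48*z + 19 are z = (-24 ± sqrt(24^2 - 19^2))/19, with sqrt(215) = sqrt(215); their product is 1, so only z₊ = -24/19 + sqrt(215)/19 lies inside the unit circle (z₋ = -24/19 - sqrt(215)/19 lies outside).
z₊ is a simple zero of q(z) = 19*z^2 + 48*z + 19, so Res(1/q, z₊) = 1/q'(z₊) with q'(z) = 38*z + 48; and q'(z₊) = 19*(z₊ - z₋) = 2*sqrt(215).
Therefore J = (2/i) · 2πi · 1/(2*sqrt(215)) = 2*pi/(sqrt(215)) = 2*sqrt(215)*pi/215

Final answer: 2*sqrt(215)*pi/215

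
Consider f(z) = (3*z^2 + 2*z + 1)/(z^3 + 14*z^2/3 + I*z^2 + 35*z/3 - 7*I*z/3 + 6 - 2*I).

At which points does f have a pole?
{-3 - 3*I, -1 + 2*I, -2/3}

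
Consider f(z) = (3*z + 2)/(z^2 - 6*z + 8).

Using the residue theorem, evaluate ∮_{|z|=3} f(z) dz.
By the residue theorem, ∮_C f(z) dz = 2πi · (sum of the residues of f at the poles inside |z| = 3).

The denominator factors as (z - 2)*(z - 4), so the singularities of f are simple poles at z = 2, z = 4.
  |2|² = 4 < 9 = 3², so this pole is inside the contour.
  |4|² = 16 > 9 = 3², so this pole is outside the contour.

With P(z) = 3*z + 2 and Q(z) = z^2 - 6*z + 8, each pole is simple, so Res(f, z₀) = P(z₀)/Q'(z₀) with Q'(z) = 2*z - 6.
  Res(f, 2) = P(2)/Q'(2) = (8)/(-2) = -4

∮_C f(z) dz = 2πi · (-4) = -8*I*pi

Final answer: -8*I*pi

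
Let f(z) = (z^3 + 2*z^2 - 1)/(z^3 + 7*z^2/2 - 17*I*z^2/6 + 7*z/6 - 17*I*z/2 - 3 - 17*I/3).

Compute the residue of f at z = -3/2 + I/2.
-1/2 + I/2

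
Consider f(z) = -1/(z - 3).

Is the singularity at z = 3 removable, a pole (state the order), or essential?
Write f(z) = g(z)/(z - 3) with g(z) = -1.
g is entire and g(3) = -1 ≠ 0, so no factor of (z - 3) cancels: the Laurent expansion of f about z = 3 starts at the power -1, i.e. lim_{z→z₀} (z - z₀) f(z) = -1 is finite and nonzero.
So z = 3 is a pole of order 1.

Final answer: pole of order 1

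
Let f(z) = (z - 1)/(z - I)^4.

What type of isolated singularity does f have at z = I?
pole of order 4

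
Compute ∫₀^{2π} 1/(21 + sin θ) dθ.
sqrt(110)*pi/110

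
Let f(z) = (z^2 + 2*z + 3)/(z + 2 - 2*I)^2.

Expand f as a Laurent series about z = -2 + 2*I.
Put w = z - (-2 + 2*I), i.e. z = w - 2 + 2*I. The denominator is w^2, so it suffices to rewrite the numerator in powers of w.

P(z) = z^2 + 2*z + 3
P(w - 2 + 2*I) = -1 - 4*I + (-2 + 4*I)*w + w^2

Dividing each term by w^2:
  f = (-1 - 4*I)/w^2 + (-2 + 4*I)/w + 1

Substituting back w = z + 2 - 2*I:
  f(z) = (-1 - 4*I)/(z + 2 - 2*I)^2 + (-2 + 4*I)/(z + 2 - 2*I) + 1

The series is finite because the numerator is a polynomial; the negative powers form the principal part, and the coefficient of 1/(z + 2 - 2*I) gives Res(f, -2 + 2*I) = -2 + 4*I.

Final answer: (-1 - 4*I)/(z + 2 - 2*I)^2 + (-2 + 4*I)/(z + 2 - 2*I) + 1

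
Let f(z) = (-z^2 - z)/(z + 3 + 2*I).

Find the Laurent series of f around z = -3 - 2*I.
Put w = z - (-3 - 2*I), i.e. z = w - 3 - 2*I. The denominator is w, so it suffices to rewrite the numerator in powers of w.

P(z) = -z^2 - z
P(w - 3 - 2*I) = -2 - 10*I + (5 + 4*I)*w - w^2

Dividing each term by w:
  f = (-2 - 10*I)/w + 5 + 4*I - w

Substituting back w = z + 3 + 2*I:
  f(z) = (-2 - 10*I)/(z + 3 + 2*I) + 5 + 4*I - (z + 3 + 2*I)

The series is finite because the numerator is a polynomial; the negative powers form the principal part, and the coefficient of 1/(z + 3 + 2*I) gives Res(f, -3 - 2*I) = -2 - 10*I.

Final answer: (-2 - 10*I)/(z + 3 + 2*I) + 5 + 4*I - (z + 3 + 2*I)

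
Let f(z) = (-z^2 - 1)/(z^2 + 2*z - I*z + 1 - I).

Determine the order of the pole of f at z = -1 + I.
Factor the denominator:
  z^2 + 2*z - I*z + 1 - I = (z + 1 - I)*(z + 1)

The numerator P(z) = -z^2 - 1 has P(-1 + I) = -1 + 2*I ≠ 0, so no factor of (z + 1 - I) cancels.
Near z = -1 + I we can therefore write f(z) = g(z)/(z + 1 - I) with g analytic at -1 + I and g(-1 + I) ≠ 0 (g is the numerator divided by the remaining denominator factors).

Hence z = -1 + I is a pole of order 1.

Final answer: 1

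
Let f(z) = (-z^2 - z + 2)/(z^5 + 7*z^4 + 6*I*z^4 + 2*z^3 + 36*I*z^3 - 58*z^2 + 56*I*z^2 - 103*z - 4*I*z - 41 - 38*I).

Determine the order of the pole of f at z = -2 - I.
Factor the denominator:
  z^5 + 7*z^4 + 6*I*z^4 + 2*z^3 + 36*I*z^3 - 58*z^2 + 56*I*z^2 - 103*z - 4*I*z - 41 - 38*I = (z + 2 + I)^4*(z - 1 + 2*I)

The numerator P(z) = -z^2 - z + 2 has P(-2 - I) = 1 - 3*I ≠ 0, so no factor of (z + 2 + I) cancels.
Near z = -2 - I we can therefore write f(z) = g(z)/(z + 2 + I)^4 with g analytic at -2 - I and g(-2 - I) ≠ 0 (g is the numerator divided by the remaining denominator factors).

Hence z = -2 - I is a pole of order 4.

Final answer: 4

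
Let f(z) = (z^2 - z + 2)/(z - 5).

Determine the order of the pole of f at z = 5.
Factor the denominator:
  z - 5 = (z - 5)

The numerator P(z) = z^2 - z + 2 has P(5) = 22 ≠ 0, so no factor of (z - 5) cancels.
Near z = 5 we can therefore write f(z) = g(z)/(z - 5) with g analytic at 5 and g(5) ≠ 0 (g is just the numerator).

Hence z = 5 is a pole of order 1.

Final answer: 1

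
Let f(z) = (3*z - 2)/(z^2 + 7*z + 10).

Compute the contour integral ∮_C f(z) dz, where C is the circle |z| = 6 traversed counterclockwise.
By the residue theorem, ∮_C f(z) dz = 2πi · (sum of the residues of f at the poles inside |z| = 6).

The denominator factors as (z + 2)*(z + 5), so the singularities of f are simple poles at z = -2, z = -5.
  |-2|² = 4 < 36 = 6², so this pole is inside the contour.
  |-5|² = 25 < 36 = 6², so this pole is inside the contour.

With P(z) = 3*z - 2 and Q(z) = z^2 + 7*z + 10, each pole is simple, so Res(f, z₀) = P(z₀)/Q'(z₀) with Q'(z) = 2*z + 7.
  Res(f, -2) = P(-2)/Q'(-2) = (-8)/(3) = -8/3
  Res(f, -5) = P(-5)/Q'(-5) = (-17)/(-3) = 17/3

Sum of residues inside C: 3
∮_C f(z) dz = 2πi · (3) = 6*I*pi

Final answer: 6*I*pi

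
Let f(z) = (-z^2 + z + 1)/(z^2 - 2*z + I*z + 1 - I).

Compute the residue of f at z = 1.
-I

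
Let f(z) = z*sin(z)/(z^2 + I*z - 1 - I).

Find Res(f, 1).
Write f(z) = P(z)/Q(z) with P(z) = z*sin(z) and Q(z) = z^2 + I*z - 1 - I.
The denominator factors as Q(z) = (z - 1)*(z + 1 + I), so z = 1 is a simple zero of Q and P is analytic there; z = 1 is therefore a simple pole and
  Res(f, z₀) = P(z₀)/Q'(z₀).

Q'(z) = 2*z + I, so Q'(1) = 2 + I.
P(1) = sin(1).

Res(f, 1) = (sin(1))/(2 + I) = (2/5 - I/5)*sin(1)

Final answer: (2/5 - I/5)*sin(1)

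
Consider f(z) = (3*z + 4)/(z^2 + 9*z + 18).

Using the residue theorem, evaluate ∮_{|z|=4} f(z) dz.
By the residue theorem, ∮_C f(z) dz = 2πi · (sum of the residues of f at the poles inside |z| = 4).

The denominator factors as (z + 3)*(z + 6), so the singularities of f are simple poles at z = -3, z = -6.
  |-3|² = 9 < 16 = 4², so this pole is inside the contour.
  |-6|² = 36 > 16 = 4², so this pole is outside the contour.

With P(z) = 3*z + 4 and Q(z) = z^2 + 9*z + 18, each pole is simple, so Res(f, z₀) = P(z₀)/Q'(z₀) with Q'(z) = 2*z + 9.
  Res(f, -3) = P(-3)/Q'(-3) = (-5)/(3) = -5/3

∮_C f(z) dz = 2πi · (-5/3) = -10*I*pi/3

Final answer: -10*I*pi/3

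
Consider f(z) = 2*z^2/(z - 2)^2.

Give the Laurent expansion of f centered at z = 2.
Put w = z - (2), i.e. z = w + 2. The denominator is w^2, so it suffices to rewrite the numerator in powers of w.

P(z) = 2*z^2
P(w + 2) = 8 + 8*w + 2*w^2

Dividing each term by w^2:
  f = 8/w^2 + 8/w + 2

Substituting back w = z - 2:
  f(z) = 8/(z - 2)^2 + 8/(z - 2) + 2

The series is finite because the numerator is a polynomial; the negative powers form the principal part, and the coefficient of 1/(z - 2) gives Res(f, 2) = 8.

Final answer: 8/(z - 2)^2 + 8/(z - 2) + 2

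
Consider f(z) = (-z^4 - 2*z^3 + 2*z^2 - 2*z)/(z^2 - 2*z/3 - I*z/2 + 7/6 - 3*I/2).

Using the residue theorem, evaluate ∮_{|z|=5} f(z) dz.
pi*(113/12 + 245*I/27)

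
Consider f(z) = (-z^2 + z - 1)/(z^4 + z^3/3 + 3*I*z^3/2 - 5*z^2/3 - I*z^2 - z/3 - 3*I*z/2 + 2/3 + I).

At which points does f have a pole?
{-1 - 3*I/2, -1, 2/3, 1}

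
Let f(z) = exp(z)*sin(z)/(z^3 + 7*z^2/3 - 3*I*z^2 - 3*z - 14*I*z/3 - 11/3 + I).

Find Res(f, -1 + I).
3*exp(-1 + I)*sin(1 - I)/5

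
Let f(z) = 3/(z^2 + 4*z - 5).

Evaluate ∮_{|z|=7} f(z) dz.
0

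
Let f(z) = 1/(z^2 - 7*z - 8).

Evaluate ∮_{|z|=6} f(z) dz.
By the residue theorem, ∮_C f(z) dz = 2πi · (sum of the residues of f at the poles inside |z| = 6).

The denominator factors as (z + 1)*(z - 8), so the singularities of f are simple poles at z = -1, z = 8.
  |-1|² = 1 < 36 = 6², so this pole is inside the contour.
  |8|² = 64 > 36 = 6², so this pole is outside the contour.

With P(z) = 1 and Q(z) = z^2 - 7*z - 8, each pole is simple, so Res(f, z₀) = P(z₀)/Q'(z₀) with Q'(z) = 2*z - 7.
  Res(f, -1) = P(-1)/Q'(-1) = (1)/(-9) = -1/9

∮_C f(z) dz = 2πi · (-1/9) = -2*I*pi/9

Final answer: -2*I*pi/9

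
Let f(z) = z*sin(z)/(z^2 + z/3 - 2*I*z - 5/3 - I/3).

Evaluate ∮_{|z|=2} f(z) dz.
By the residue theorem, ∮_C f(z) dz = 2πi · (sum of the residues of f at the poles inside |z| = 2).

The denominator factors as (z + 1 - I)*(z - 2/3 - I), so the singularities of f are simple poles at z = -1 + I, z = 2/3 + I.
  |-1 + I|² = 2 < 4 = 2², so this pole is inside the contour.
  |2/3 + I|² = 13/9 < 4 = 2², so this pole is inside the contour.

With P(z) = z*sin(z) and Q(z) = z^2 + z/3 - 2*I*z - 5/3 - I/3, each pole is simple, so Res(f, z₀) = P(z₀)/Q'(z₀) with Q'(z) = 2*z + 1/3 - 2*I.
  Res(f, -1 + I) = P(-1 + I)/Q'(-1 + I) = ((1 - I)*sin(1 - I))/(-5/3) = (-3/5 + 3*I/5)*sin(1 - I)
  Res(f, 2/3 + I) = P(2/3 + I)/Q'(2/3 + I) = ((2/3 + I)*sin(2/3 + I))/(5/3) = (2/5 + 3*I/5)*sin(2/3 + I)

Sum of residues inside C: (2/5 + 3*I/5)*sin(2/3 + I) + (-3/5 + 3*I/5)*sin(1 - I)
∮_C f(z) dz = 2πi · ((2/5 + 3*I/5)*sin(2/3 + I) + (-3/5 + 3*I/5)*sin(1 - I)) = pi*(-6/5 - 6*I/5)*sin(1 - I) + pi*(-6/5 + 4*I/5)*sin(2/3 + I)

Final answer: pi*(-6/5 - 6*I/5)*sin(1 - I) + pi*(-6/5 + 4*I/5)*sin(2/3 + I)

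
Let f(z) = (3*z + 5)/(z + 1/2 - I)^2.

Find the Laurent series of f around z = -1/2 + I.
Put w = z - (-1/2 + I), i.e. z = w - 1/2 + I. The denominator is w^2, so it suffices to rewrite the numerator in powers of w.

P(z) = 3*z + 5
P(w - 1/2 + I) = 7/2 + 3*I + 3*w

Dividing each term by w^2:
  f = (7/2 + 3*I)/w^2 + 3/w

Substituting back w = z + 1/2 - I:
  f(z) = (7/2 + 3*I)/(z + 1/2 - I)^2 + 3/(z + 1/2 - I)

The series is finite because the numerator is a polynomial; the negative powers form the principal part, and the coefficient of 1/(z + 1/2 - I) gives Res(f, -1/2 + I) = 3.

Final answer: (7/2 + 3*I)/(z + 1/2 - I)^2 + 3/(z + 1/2 - I)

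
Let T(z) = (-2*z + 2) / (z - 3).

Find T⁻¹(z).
Set w = T(z) = (-2*z + 2) / (z - 3) and solve for z:
  w*(z - 3) = -2*z + 2
  -3*w + z*(w + 2) - 2 = 0
  z*(w + 2) = 3*w + 2
  z = (-3*w - 2)/(-w - 2)
Renaming the variable, T⁻¹(z) = (-3*z - 2)/(-z - 2) = (3*z + 2)/(z + 2).
(Check: ad - bc = 4 ≠ 0, so T is invertible.)

Final answer: (3*z + 2)/(z + 2)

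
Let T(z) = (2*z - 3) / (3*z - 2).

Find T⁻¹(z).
Set w = T(z) = (2*z - 3) / (3*z - 2) and solve for z:
  w*(3*z - 2) = 2*z - 3
  -2*w + z*(3*w - 2) + 3 = 0
  z*(3*w - 2) = 2*w - 3
  z = (3 - 2*w)/(2 - 3*w)
Renaming the variable, T⁻¹(z) = (-2*z + 3)/(-3*z + 2) = (2*z - 3)/(3*z - 2).
(Check: ad - bc = 5 ≠ 0, so T is invertible.)

Final answer: (2*z - 3)/(3*z - 2)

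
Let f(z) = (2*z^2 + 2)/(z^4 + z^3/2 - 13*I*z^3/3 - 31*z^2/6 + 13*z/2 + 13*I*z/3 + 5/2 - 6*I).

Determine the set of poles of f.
{-3/2 + I, 3*I, 1 - 2*I/3}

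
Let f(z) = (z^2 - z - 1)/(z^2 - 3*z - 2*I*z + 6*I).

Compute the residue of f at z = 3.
15/13 + 10*I/13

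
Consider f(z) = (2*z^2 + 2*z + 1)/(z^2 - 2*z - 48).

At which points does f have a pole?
The singularities of f are the zeros of the denominator. Factoring,
  z^2 - 2*z - 48 = (z - 8)*(z + 6)
so the candidates are z = 8, z = -6.

Check the numerator P(z) = 2*z^2 + 2*z + 1 at each one:
  P(8) = 145 ≠ 0, so z = 8 is a (simple) pole.
  P(-6) = 61 ≠ 0, so z = -6 is a (simple) pole.

Poles of f: {-6, 8}

Final answer: {-6, 8}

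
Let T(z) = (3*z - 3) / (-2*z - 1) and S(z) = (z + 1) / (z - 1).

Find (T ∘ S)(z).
-6/(3*z + 1)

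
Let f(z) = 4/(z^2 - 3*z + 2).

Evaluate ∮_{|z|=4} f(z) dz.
By the residue theorem, ∮_C f(z) dz = 2πi · (sum of the residues of f at the poles inside |z| = 4).

The denominator factors as (z - 2)*(z - 1), so the singularities of f are simple poles at z = 2, z = 1.
  |2|² = 4 < 16 = 4², so this pole is inside the contour.
  |1|² = 1 < 16 = 4², so this pole is inside the contour.

With P(z) = 4 and Q(z) = z^2 - 3*z + 2, each pole is simple, so Res(f, z₀) = P(z₀)/Q'(z₀) with Q'(z) = 2*z - 3.
  Res(f, 2) = P(2)/Q'(2) = (4)/(1) = 4
  Res(f, 1) = P(1)/Q'(1) = (4)/(-1) = -4

Sum of residues inside C: 0
∮_C f(z) dz = 2πi · (0) = 0

Final answer: 0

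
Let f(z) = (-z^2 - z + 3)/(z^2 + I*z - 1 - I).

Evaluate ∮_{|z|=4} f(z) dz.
By the residue theorem, ∮_C f(z) dz = 2πi · (sum of the residues of f at the poles inside |z| = 4).

The denominator factors as (z + 1 + I)*(z - 1), so the singularities of f are simple poles at z = -1 - I, z = 1.
  |-1 - I|² = 2 < 16 = 4², so this pole is inside the contour.
  |1|² = 1 < 16 = 4², so this pole is inside the contour.

With P(z) = -z^2 - z + 3 and Q(z) = z^2 + I*z - 1 - I, each pole is simple, so Res(f, z₀) = P(z₀)/Q'(z₀) with Q'(z) = 2*z + I.
  Res(f, -1 - I) = P(-1 - I)/Q'(-1 - I) = (4 - I)/(-2 - I) = -7/5 + 6*I/5
  Res(f, 1) = P(1)/Q'(1) = (1)/(2 + I) = 2/5 - I/5

Sum of residues inside C: -1 + I
∮_C f(z) dz = 2πi · (-1 + I) = pi*(-2 - 2*I)

Final answer: pi*(-2 - 2*I)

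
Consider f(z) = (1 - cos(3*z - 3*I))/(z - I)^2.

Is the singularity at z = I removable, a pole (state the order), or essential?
Let u = z - I. The argument of cos is 3*z - 3*I = 3u, so
  f = (1 - cos(3u))/u^2 = ((3u)^2/2 - (3u)^4/24 + ...)/u^2 = 9/2 - (27/8)*u^2 + ...
The Laurent expansion about u = 0 has no negative powers; equivalently lim_{z→I} f(z) = 9/2 exists and is finite.
So the singularity is removable.

Final answer: removable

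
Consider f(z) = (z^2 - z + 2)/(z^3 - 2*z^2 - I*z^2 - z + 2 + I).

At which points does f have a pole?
The singularities of f are the zeros of the denominator. Factoring,
  z^3 - 2*z^2 - I*z^2 - z + 2 + I = (z - 2 - I)*(z + 1)*(z - 1)
so the candidates are z = 2 + I, z = -1, z = 1.

Check the numerator P(z) = z^2 - z + 2 at each one:
  P(2 + I) = 3 + 3*I ≠ 0, so z = 2 + I is a (simple) pole.
  P(-1) = 4 ≠ 0, so z = -1 is a (simple) pole.
  P(1) = 2 ≠ 0, so z = 1 is a (simple) pole.

Poles of f: {-1, 1, 2 + I}

Final answer: {-1, 1, 2 + I}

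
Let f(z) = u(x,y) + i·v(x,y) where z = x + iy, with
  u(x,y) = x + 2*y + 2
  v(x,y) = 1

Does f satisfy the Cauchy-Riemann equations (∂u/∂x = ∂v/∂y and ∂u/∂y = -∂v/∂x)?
∂u/∂x = 1
∂v/∂y = 0
∂u/∂y = 2
∂v/∂x = 0
∂u/∂x ≠ ∂v/∂y and ∂u/∂y ≠ -∂v/∂x; the Cauchy-Riemann equations are not satisfied, so f is not analytic.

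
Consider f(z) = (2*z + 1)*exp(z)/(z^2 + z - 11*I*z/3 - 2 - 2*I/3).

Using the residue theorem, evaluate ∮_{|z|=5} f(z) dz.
By the residue theorem, ∮_C f(z) dz = 2πi · (sum of the residues of f at the poles inside |z| = 5).

The denominator factors as (z + 1 - 3*I)*(z - 2*I/3), so the singularities of f are simple poles at z = -1 + 3*I, z = 2*I/3.
  |-1 + 3*I|² = 10 < 25 = 5², so this pole is inside the contour.
  |2*I/3|² = 4/9 < 25 = 5², so this pole is inside the contour.

With P(z) = (2*z + 1)*exp(z) and Q(z) = z^2 + z - 11*I*z/3 - 2 - 2*I/3, each pole is simple, so Res(f, z₀) = P(z₀)/Q'(z₀) with Q'(z) = 2*z + 1 - 11*I/3.
  Res(f, -1 + 3*I) = P(-1 + 3*I)/Q'(-1 + 3*I) = ((-1 + 6*I)*exp(-1 + 3*I))/(-1 + 7*I/3) = (135/58 - 33*I/58)*exp(-1 + 3*I)
  Res(f, 2*I/3) = P(2*I/3)/Q'(2*I/3) = ((1 + 4*I/3)*exp(2*I/3))/(1 - 7*I/3) = (-19/58 + 33*I/58)*exp(2*I/3)

Sum of residues inside C: (-19/58 + 33*I/58)*exp(2*I/3) + (135/58 - 33*I/58)*exp(-1 + 3*I)
∮_C f(z) dz = 2πi · ((-19/58 + 33*I/58)*exp(2*I/3) + (135/58 - 33*I/58)*exp(-1 + 3*I)) = pi*(33/29 + 135*I/29)*exp(-1 + 3*I) + pi*(-33/29 - 19*I/29)*exp(2*I/3)

Final answer: pi*(33/29 + 135*I/29)*exp(-1 + 3*I) + pi*(-33/29 - 19*I/29)*exp(2*I/3)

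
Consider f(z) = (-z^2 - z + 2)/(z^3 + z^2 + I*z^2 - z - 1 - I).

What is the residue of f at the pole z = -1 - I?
-1 - I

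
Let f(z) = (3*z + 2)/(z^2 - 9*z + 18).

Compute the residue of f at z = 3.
Write f(z) = P(z)/Q(z) with P(z) = 3*z + 2 and Q(z) = z^2 - 9*z + 18.
The denominator factors as Q(z) = (z - 3)*(z - 6), so z = 3 is a simple zero of Q and P is analytic there; z = 3 is therefore a simple pole and
  Res(f, z₀) = P(z₀)/Q'(z₀).

Q'(z) = 2*z - 9, so Q'(3) = -3.
P(3) = 11.

Res(f, 3) = (11)/(-3) = -11/3

Final answer: -11/3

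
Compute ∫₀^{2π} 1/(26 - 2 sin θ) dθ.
Call the integral J. The integrand is 2π-periodic and we integrate over a full period, so shifting θ does not change the value (θ → θ + π/2 turns sin θ into cos θ; θ → θ + π flips the sign of the trig term). Hence
  J = ∫₀^{2π} dθ/(26 + 2 cos θ).
Put z = e^{iθ}: then cos θ = (z + 1/z)/2, dθ = dz/(iz), and z runs once counterclockwise around |z| = 1:
  J = ∮_{|z|=1} 1/(26 + 2*(z + 1/z)/2) · dz/(iz) = (2/i) ∮_{|z|=1} dz/(2*z^2 + 52*z + 2).
The roots of 2*z^2 + 52*z + 2 are z = (-26 ± sqrt(26^2 - 2^2))/2, with sqrt(672) = 4*sqrt(42); their product is 1, so only z₊ = -13 + 2*sqrt(42) lies inside the unit circle (z₋ = -13 - 2*sqrt(42) lies outside).
z₊ is a simple zero of q(z) = 2*z^2 + 52*z + 2, so Res(1/q, z₊) = 1/q'(z₊) with q'(z) = 4*z + 52; and q'(z₊) = 2*(z₊ - z₋) = 8*sqrt(42).
Therefore J = (2/i) · 2πi · 1/(8*sqrt(42)) = 2*pi/(4*sqrt(42)) = sqrt(42)*pi/84

Final answer: sqrt(42)*pi/84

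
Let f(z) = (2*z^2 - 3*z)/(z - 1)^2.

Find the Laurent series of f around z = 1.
Put w = z - (1), i.e. z = w + 1. The denominator is w^2, so it suffices to rewrite the numerator in powers of w.

P(z) = 2*z^2 - 3*z
P(w + 1) = -1 + w + 2*w^2

Dividing each term by w^2:
  f = -1/w^2 + 1/w + 2

Substituting back w = z - 1:
  f(z) = -1/(z - 1)^2 + 1/(z - 1) + 2

The series is finite because the numerator is a polynomial; the negative powers form the principal part, and the coefficient of 1/(z - 1) gives Res(f, 1) = 1.

Final answer: -1/(z - 1)^2 + 1/(z - 1) + 2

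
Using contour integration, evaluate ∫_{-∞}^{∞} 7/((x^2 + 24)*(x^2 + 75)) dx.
Let f(z) = 7/((z^2 + 24)*(z^2 + 75)). The denominator has no real zeros and deg Q - deg P = 4 ≥ 2, so the integral of f over the upper semicircle |z| = R tends to 0 as R → ∞. Closing the contour in the upper half-plane,
  ∫_{-∞}^{∞} f(x) dx = 2πi · Σ Res(f, z_k)  over the poles with Im z_k > 0.

Zeros of the denominator: z^2 + 24 = 0 gives z = ±2*sqrt(6)*I; z^2 + 75 = 0 gives z = ±5*sqrt(3)*I.
Upper half-plane: z = 5*sqrt(3)*I, z = 2*sqrt(6)*I (simple).

Each pole is a simple zero of Q(z) = z^4 + 99*z^2 + 1800, so Res(f, z₀) = P(z₀)/Q'(z₀) with P(z) = 7, Q'(z) = 4*z^3 + 198*z:
  Res(f, 5*sqrt(3)*I) = (7)/(-510*sqrt(3)*I) = 7*sqrt(3)*I/1530
  Res(f, 2*sqrt(6)*I) = (7)/(204*sqrt(6)*I) = -7*sqrt(6)*I/1224

Sum of residues: 7*I*(-5*sqrt(6) + 4*sqrt(3))/6120
∫_{-∞}^{∞} f(x) dx = 2πi · (7*I*(-5*sqrt(6) + 4*sqrt(3))/6120) = 7*pi*(-4*sqrt(3) + 5*sqrt(6))/3060

Final answer: 7*pi*(-4*sqrt(3) + 5*sqrt(6))/3060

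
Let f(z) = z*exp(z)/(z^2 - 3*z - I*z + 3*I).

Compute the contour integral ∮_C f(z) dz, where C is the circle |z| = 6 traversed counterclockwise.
By the residue theorem, ∮_C f(z) dz = 2πi · (sum of the residues of f at the poles inside |z| = 6).

The denominator factors as (z - I)*(z - 3), so the singularities of f are simple poles at z = I, z = 3.
  |I|² = 1 < 36 = 6², so this pole is inside the contour.
  |3|² = 9 < 36 = 6², so this pole is inside the contour.

With P(z) = z*exp(z) and Q(z) = z^2 - 3*z - I*z + 3*I, each pole is simple, so Res(f, z₀) = P(z₀)/Q'(z₀) with Q'(z) = 2*z - 3 - I.
  Res(f, I) = P(I)/Q'(I) = (I*exp(I))/(-3 + I) = (1/10 - 3*I/10)*exp(I)
  Res(f, 3) = P(3)/Q'(3) = (3*exp(3))/(3 - I) = (9/10 + 3*I/10)*exp(3)

Sum of residues inside C: (1/10 - 3*I/10)*exp(I) + (9/10 + 3*I/10)*exp(3)
∮_C f(z) dz = 2πi · ((1/10 - 3*I/10)*exp(I) + (9/10 + 3*I/10)*exp(3)) = pi*(3/5 + I/5)*exp(I) + pi*(-3/5 + 9*I/5)*exp(3)

Final answer: pi*(3/5 + I/5)*exp(I) + pi*(-3/5 + 9*I/5)*exp(3)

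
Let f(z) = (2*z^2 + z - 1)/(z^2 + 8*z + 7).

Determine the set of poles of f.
{-7}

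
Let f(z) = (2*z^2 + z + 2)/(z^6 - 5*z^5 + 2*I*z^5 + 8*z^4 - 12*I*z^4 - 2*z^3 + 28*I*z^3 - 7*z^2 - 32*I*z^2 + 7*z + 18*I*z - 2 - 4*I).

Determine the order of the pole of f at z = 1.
Factor the denominator:
  z^6 - 5*z^5 + 2*I*z^5 + 8*z^4 - 12*I*z^4 - 2*z^3 + 28*I*z^3 - 7*z^2 - 32*I*z^2 + 7*z + 18*I*z - 2 - 4*I = (z - 1)^4*(z + 1 + 2*I)*(z - 2)

The numerator P(z) = 2*z^2 + z + 2 has P(1) = 5 ≠ 0, so no factor of (z - 1) cancels.
Near z = 1 we can therefore write f(z) = g(z)/(z - 1)^4 with g analytic at 1 and g(1) ≠ 0 (g is the numerator divided by the remaining denominator factors).

Hence z = 1 is a pole of order 4.

Final answer: 4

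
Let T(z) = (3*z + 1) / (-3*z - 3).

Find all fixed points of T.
T(z) = z means 3*z + 1 = z*(-3*z - 3), i.e.
  -3*z^2 - 6*z - 1 = 0.
Discriminant: (-6)^2 - 4*(-3)*(-1) = 24, so the roots are real.
  z = (6 ± sqrt(24))/(2*(-3))
Fixed points: {-1 - sqrt(6)/3, -1 + sqrt(6)/3}

Final answer: {-1 - sqrt(6)/3, -1 + sqrt(6)/3}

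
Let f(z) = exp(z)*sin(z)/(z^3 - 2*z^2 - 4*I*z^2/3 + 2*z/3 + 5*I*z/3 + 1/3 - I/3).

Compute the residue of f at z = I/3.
Write f(z) = P(z)/Q(z) with P(z) = exp(z)*sin(z) and Q(z) = z^3 - 2*z^2 - 4*I*z^2/3 + 2*z/3 + 5*I*z/3 + 1/3 - I/3.
The denominator factors as Q(z) = (z - 1)*(z - 1 - I)*(z - I/3), so z = I/3 is a simple zero of Q and P is analytic there; z = I/3 is therefore a simple pole and
  Res(f, z₀) = P(z₀)/Q'(z₀).

Q'(z) = 3*z^2 - 4*z - 8*I*z/3 + 2/3 + 5*I/3, so Q'(I/3) = 11/9 + I/3.
P(I/3) = I*exp(I/3)*sinh(1/3).

Res(f, I/3) = (I*exp(I/3)*sinh(1/3))/(11/9 + I/3) = (27/130 + 99*I/130)*exp(I/3)*sinh(1/3)

Final answer: (27/130 + 99*I/130)*exp(I/3)*sinh(1/3)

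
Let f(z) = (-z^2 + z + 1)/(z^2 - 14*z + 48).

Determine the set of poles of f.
{6, 8}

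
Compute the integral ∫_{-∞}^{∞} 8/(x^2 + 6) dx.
Let f(z) = 8/(z^2 + 6). The denominator has no real zeros and deg Q - deg P = 2 ≥ 2, so the integral of f over the upper semicircle |z| = R tends to 0 as R → ∞. Closing the contour in the upper half-plane,
  ∫_{-∞}^{∞} f(x) dx = 2πi · Σ Res(f, z_k)  over the poles with Im z_k > 0.

Zeros of the denominator: z^2 + 6 = 0 gives z = ±sqrt(6)*I.
Upper half-plane: z = sqrt(6)*I (simple).

Each pole is a simple zero of Q(z) = z^2 + 6, so Res(f, z₀) = P(z₀)/Q'(z₀) with P(z) = 8, Q'(z) = 2*z:
  Res(f, sqrt(6)*I) = (8)/(2*sqrt(6)*I) = -2*sqrt(6)*I/3

∫_{-∞}^{∞} f(x) dx = 2πi · (-2*sqrt(6)*I/3) = 4*sqrt(6)*pi/3

Final answer: 4*sqrt(6)*pi/3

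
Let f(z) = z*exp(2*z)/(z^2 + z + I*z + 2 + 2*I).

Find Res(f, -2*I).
(3/5 - I/5)*exp(-4*I)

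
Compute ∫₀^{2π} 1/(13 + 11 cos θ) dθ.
sqrt(3)*pi/6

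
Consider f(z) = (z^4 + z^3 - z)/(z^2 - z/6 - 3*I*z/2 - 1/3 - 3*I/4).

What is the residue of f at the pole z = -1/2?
Write f(z) = P(z)/Q(z) with P(z) = z^4 + z^3 - z and Q(z) = z^2 - z/6 - 3*I*z/2 - 1/3 - 3*I/4.
The denominator factors as Q(z) = (z + 1/2)*(z - 2/3 - 3*I/2), so z = -1/2 is a simple zero of Q and P is analytic there; z = -1/2 is therefore a simple pole and
  Res(f, z₀) = P(z₀)/Q'(z₀).

Q'(z) = 2*z - 1/6 - 3*I/2, so Q'(-1/2) = -7/6 - 3*I/2.
P(-1/2) = 7/16.

Res(f, -1/2) = (7/16)/(-7/6 - 3*I/2) = -147/1040 + 189*I/1040

Final answer: -147/1040 + 189*I/1040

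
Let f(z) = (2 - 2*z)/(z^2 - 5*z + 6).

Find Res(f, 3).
-4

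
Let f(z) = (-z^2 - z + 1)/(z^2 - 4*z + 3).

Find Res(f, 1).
Write f(z) = P(z)/Q(z) with P(z) = -z^2 - z + 1 and Q(z) = z^2 - 4*z + 3.
The denominator factors as Q(z) = (z - 3)*(z - 1), so z = 1 is a simple zero of Q and P is analytic there; z = 1 is therefore a simple pole and
  Res(f, z₀) = P(z₀)/Q'(z₀).

Q'(z) = 2*z - 4, so Q'(1) = -2.
P(1) = -1.

Res(f, 1) = (-1)/(-2) = 1/2

Final answer: 1/2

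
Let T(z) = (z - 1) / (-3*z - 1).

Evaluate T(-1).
Substitute z = -1:
  numerator:   (-1) - 1 = -2
  denominator: -3*(-1) - 1 = 2
T(-1) = (-2)/(2) = -1

Final answer: -1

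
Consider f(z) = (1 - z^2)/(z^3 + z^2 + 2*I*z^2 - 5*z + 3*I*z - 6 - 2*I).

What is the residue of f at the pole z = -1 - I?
Write f(z) = P(z)/Q(z) with P(z) = 1 - z^2 and Q(z) = z^3 + z^2 + 2*I*z^2 - 5*z + 3*I*z - 6 - 2*I.
The denominator factors as Q(z) = (z - 2 + I)*(z + 2)*(z + 1 + I), so z = -1 - I is a simple zero of Q and P is analytic there; z = -1 - I is therefore a simple pole and
  Res(f, z₀) = P(z₀)/Q'(z₀).

Q'(z) = 3*z^2 + 2*z + 4*I*z - 5 + 3*I, so Q'(-1 - I) = -3 + 3*I.
P(-1 - I) = 1 - 2*I.

Res(f, -1 - I) = (1 - 2*I)/(-3 + 3*I) = -1/2 + I/6

Final answer: -1/2 + I/6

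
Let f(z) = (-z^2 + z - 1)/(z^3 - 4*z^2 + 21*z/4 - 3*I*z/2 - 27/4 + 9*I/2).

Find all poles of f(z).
The singularities of f are the zeros of the denominator. Factoring,
  z^3 - 4*z^2 + 21*z/4 - 3*I*z/2 - 27/4 + 9*I/2 = (z - 1 - 3*I/2)*(z - 3)*(z + 3*I/2)
so the candidates are z = 1 + 3*I/2, z = 3, z = -3*I/2.

Check the numerator P(z) = -z^2 + z - 1 at each one:
  P(1 + 3*I/2) = 5/4 - 3*I/2 ≠ 0, so z = 1 + 3*I/2 is a (simple) pole.
  P(3) = -7 ≠ 0, so z = 3 is a (simple) pole.
  P(-3*I/2) = 5/4 - 3*I/2 ≠ 0, so z = -3*I/2 is a (simple) pole.

Poles of f: {-3*I/2, 1 + 3*I/2, 3}

Final answer: {-3*I/2, 1 + 3*I/2, 3}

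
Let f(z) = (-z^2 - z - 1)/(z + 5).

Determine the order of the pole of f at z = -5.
Factor the denominator:
  z + 5 = (z + 5)

The numerator P(z) = -z^2 - z - 1 has P(-5) = -21 ≠ 0, so no factor of (z + 5) cancels.
Near z = -5 we can therefore write f(z) = g(z)/(z + 5) with g analytic at -5 and g(-5) ≠ 0 (g is just the numerator).

Hence z = -5 is a pole of order 1.

Final answer: 1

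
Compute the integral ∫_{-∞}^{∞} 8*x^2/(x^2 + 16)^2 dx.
pi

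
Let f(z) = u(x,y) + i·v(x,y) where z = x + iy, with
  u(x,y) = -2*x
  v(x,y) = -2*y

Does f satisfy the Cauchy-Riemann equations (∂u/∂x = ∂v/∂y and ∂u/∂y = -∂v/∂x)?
∂u/∂x = -2
∂v/∂y = -2
∂u/∂y = 0
∂v/∂x = 0
∂u/∂x = ∂v/∂y and ∂u/∂y = -∂v/∂x hold identically; f is analytic.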